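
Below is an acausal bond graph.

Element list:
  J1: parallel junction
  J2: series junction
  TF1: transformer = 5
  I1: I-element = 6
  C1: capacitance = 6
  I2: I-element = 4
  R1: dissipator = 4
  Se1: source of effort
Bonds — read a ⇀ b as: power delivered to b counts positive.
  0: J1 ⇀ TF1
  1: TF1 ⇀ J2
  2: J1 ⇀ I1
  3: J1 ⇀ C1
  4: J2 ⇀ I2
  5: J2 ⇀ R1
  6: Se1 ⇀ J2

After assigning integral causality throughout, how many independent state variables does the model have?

3  (C1, I1, I2 all integral)

#6 stroke→J2  (Se1: effort source, stroke at far end)
#2 stroke→I1  (prefer integral on I1)
#3 stroke→J1  (C1: C, integral causality)
#0 stroke→TF1  (common-e at J1 fixed by 3)
#1 stroke→J2  (TF TF1: opposite of bond 0)
#4 stroke→I2  (I2 integral (f out))
#5 stroke→J2  (common-f at J2 fixed by 4)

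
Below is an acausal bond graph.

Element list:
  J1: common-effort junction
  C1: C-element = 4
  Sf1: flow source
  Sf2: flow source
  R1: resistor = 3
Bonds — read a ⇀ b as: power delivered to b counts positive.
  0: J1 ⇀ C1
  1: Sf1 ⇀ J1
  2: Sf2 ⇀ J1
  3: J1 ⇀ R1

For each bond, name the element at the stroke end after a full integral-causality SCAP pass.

bond 1 stroke at Sf1  (Sf1 fixes flow; stroke at Sf1)
bond 2 stroke at Sf2  (Sf2: flow source, stroke at near end)
bond 0 stroke at J1  (prefer integral on C1)
bond 3 stroke at R1  (common-e at J1 fixed by 0)

β0 stroke at J1
β1 stroke at Sf1
β2 stroke at Sf2
β3 stroke at R1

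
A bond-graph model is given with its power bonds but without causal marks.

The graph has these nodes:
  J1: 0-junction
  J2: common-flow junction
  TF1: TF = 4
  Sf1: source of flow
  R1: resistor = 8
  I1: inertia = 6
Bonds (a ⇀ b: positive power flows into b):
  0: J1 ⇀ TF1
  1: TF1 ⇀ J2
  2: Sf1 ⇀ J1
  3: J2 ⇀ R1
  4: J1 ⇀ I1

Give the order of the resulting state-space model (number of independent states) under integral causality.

bond 2 stroke→Sf1  (Sf1: flow source, stroke at near end)
bond 4 stroke→I1  (I1 integral (f out))
bond 0 stroke→J1  (closing 0-jn rule on J1)
bond 1 stroke→TF1  (TF1: transformer flips bond 0)
bond 3 stroke→J2  (J2 flow already set via bond 1)

1  (I1 all integral)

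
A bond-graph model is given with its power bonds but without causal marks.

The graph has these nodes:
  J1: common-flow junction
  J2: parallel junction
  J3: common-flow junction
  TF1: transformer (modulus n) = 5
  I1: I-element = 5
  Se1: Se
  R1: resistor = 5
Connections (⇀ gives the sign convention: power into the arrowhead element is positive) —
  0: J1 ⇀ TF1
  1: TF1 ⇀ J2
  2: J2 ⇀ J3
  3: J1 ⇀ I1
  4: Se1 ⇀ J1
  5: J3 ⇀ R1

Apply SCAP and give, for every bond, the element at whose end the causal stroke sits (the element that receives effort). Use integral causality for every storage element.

#0 stroke→J1
#1 stroke→TF1
#2 stroke→J2
#3 stroke→I1
#4 stroke→J1
#5 stroke→J3

b4 stroke→J1  (Se1 (Se) sets effort on bond)
b3 stroke→I1  (I1 outputs flow p/I1)
b0 stroke→J1  (common-f at J1 fixed by 3)
b1 stroke→TF1  (TF1 one-in-one-out from 0)
b2 stroke→J2  (only one effort-in slot at J2)
b5 stroke→J3  (J3 flow already set via bond 2)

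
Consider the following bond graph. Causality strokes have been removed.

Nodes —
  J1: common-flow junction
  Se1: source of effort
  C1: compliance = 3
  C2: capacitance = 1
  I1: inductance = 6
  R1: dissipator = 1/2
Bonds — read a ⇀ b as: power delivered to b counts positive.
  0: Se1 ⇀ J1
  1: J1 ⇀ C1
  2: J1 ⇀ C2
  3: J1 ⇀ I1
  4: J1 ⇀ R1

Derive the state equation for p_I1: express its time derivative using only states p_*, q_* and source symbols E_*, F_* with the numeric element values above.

bond 0 |J1  (Se1 (Se) sets effort on bond)
bond 1 |J1  (C1: C, integral causality)
bond 2 |J1  (C2: C, integral causality)
bond 3 |I1  (I1 integral (f out))
bond 4 |J1  (1-jn J1 has f-setter on 3)

dp_I1/dt = E_Se1 - p_I1/12 - q_C1/3 - q_C2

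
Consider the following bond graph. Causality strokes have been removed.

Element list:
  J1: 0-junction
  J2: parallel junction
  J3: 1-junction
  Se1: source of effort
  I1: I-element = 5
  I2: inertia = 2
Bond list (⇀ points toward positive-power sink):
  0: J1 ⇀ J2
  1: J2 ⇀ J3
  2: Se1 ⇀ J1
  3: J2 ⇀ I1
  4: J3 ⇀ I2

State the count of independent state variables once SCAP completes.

bond 2 stroke at J1  (Se1 (Se) sets effort on bond)
bond 0 stroke at J2  (J1 effort already set via bond 2)
bond 1 stroke at J3  (J2 effort already set via bond 0)
bond 3 stroke at I1  (0-jn J2 has e-setter on 0)
bond 4 stroke at I2  (J3: last free bond brings flow in)

2  (I1, I2 all integral)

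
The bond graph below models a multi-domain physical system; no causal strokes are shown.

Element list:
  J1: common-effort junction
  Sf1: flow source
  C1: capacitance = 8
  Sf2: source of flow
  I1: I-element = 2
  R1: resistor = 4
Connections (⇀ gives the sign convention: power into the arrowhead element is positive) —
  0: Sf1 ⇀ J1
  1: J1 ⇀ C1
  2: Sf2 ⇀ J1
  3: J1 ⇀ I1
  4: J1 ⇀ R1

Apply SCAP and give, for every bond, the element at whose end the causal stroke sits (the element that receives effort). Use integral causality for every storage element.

#0 stroke at Sf1  (source Sf1 imposes f)
#2 stroke at Sf2  (Sf2: flow source, stroke at near end)
#1 stroke at J1  (C1 integral (e out))
#3 stroke at I1  (0-jn J1 has e-setter on 1)
#4 stroke at R1  (J1 effort already set via bond 1)

#0 →Sf1
#1 →J1
#2 →Sf2
#3 →I1
#4 →R1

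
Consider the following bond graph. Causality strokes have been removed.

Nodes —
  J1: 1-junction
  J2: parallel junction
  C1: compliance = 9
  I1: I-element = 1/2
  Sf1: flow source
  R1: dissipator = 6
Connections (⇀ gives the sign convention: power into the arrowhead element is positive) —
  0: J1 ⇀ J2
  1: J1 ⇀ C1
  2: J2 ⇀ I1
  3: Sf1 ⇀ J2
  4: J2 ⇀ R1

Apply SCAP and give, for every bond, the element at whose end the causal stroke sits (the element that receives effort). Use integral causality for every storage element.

β0 →J2
β1 →J1
β2 →I1
β3 →Sf1
β4 →R1

β3 stroke→Sf1  (Sf1: flow source, stroke at near end)
β1 stroke→J1  (prefer integral on C1)
β0 stroke→J2  (closing 1-jn rule on J1)
β2 stroke→I1  (J2 effort already set via bond 0)
β4 stroke→R1  (common-e at J2 fixed by 0)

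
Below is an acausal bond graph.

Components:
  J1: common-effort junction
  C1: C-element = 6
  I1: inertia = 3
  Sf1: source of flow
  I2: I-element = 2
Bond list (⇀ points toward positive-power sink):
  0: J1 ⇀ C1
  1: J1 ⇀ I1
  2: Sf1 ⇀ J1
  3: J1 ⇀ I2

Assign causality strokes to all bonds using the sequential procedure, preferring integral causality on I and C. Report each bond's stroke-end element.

bond 0 stroke at J1
bond 1 stroke at I1
bond 2 stroke at Sf1
bond 3 stroke at I2

bond 2 stroke→Sf1  (Sf1: flow source, stroke at near end)
bond 0 stroke→J1  (C1 outputs effort q/C1)
bond 1 stroke→I1  (J1: bond 0 brought effort, rest push out)
bond 3 stroke→I2  (J1 effort already set via bond 0)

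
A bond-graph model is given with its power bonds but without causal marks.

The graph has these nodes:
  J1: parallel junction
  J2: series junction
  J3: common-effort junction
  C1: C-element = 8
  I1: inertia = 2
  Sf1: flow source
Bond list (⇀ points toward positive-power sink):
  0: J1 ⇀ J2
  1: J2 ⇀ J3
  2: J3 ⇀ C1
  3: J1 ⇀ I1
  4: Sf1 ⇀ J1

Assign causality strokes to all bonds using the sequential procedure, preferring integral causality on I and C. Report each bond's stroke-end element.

bond 4 |Sf1  (Sf1: flow source, stroke at near end)
bond 2 |J3  (prefer integral on C1)
bond 1 |J2  (common-e at J3 fixed by 2)
bond 0 |J1  (only one flow-in slot at J2)
bond 3 |I1  (J1: bond 0 brought effort, rest push out)

β0 stroke→J1
β1 stroke→J2
β2 stroke→J3
β3 stroke→I1
β4 stroke→Sf1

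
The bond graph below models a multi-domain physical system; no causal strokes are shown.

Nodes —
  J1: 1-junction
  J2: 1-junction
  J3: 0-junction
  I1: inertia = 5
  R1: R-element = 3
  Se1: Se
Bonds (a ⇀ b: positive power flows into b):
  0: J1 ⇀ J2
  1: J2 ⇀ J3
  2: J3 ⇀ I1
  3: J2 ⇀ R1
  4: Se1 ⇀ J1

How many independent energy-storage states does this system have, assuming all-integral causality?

1  (I1 all integral)

bond 4 →J1  (Se1: effort source, stroke at far end)
bond 0 →J2  (only one flow-in slot at J1)
bond 2 →I1  (prefer integral on I1)
bond 1 →J3  (J3 needs exactly one e-in)
bond 3 →J2  (J2: bond 1 brought flow, rest push out)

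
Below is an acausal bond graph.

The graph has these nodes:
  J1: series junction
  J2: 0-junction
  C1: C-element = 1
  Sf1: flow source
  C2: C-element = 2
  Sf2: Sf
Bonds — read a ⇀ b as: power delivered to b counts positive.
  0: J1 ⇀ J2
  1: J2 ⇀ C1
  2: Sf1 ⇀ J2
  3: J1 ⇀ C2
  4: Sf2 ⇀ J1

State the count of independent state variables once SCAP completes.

2  (C1, C2 all integral)

bond 2 |Sf1  (source Sf1 imposes f)
bond 4 |Sf2  (Sf2: flow source, stroke at near end)
bond 0 |J1  (J1: bond 4 brought flow, rest push out)
bond 3 |J1  (1-jn J1 has f-setter on 4)
bond 1 |J2  (closing 0-jn rule on J2)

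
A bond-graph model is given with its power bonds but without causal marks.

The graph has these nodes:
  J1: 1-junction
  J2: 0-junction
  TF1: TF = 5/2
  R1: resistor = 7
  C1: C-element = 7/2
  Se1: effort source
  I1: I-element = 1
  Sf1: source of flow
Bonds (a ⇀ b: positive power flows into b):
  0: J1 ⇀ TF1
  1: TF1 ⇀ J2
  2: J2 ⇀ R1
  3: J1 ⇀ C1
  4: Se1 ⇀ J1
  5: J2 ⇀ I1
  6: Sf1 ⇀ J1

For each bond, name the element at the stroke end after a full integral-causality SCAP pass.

bond 4 →J1  (Se1 fixes effort; stroke away)
bond 6 →Sf1  (Sf1 (Sf) sets flow on bond)
bond 0 →J1  (J1: bond 6 brought flow, rest push out)
bond 3 →J1  (1-jn J1 has f-setter on 6)
bond 1 →TF1  (TF1: transformer flips bond 0)
bond 5 →I1  (prefer integral on I1)
bond 2 →J2  (only one effort-in slot at J2)

bond 0 stroke at J1
bond 1 stroke at TF1
bond 2 stroke at J2
bond 3 stroke at J1
bond 4 stroke at J1
bond 5 stroke at I1
bond 6 stroke at Sf1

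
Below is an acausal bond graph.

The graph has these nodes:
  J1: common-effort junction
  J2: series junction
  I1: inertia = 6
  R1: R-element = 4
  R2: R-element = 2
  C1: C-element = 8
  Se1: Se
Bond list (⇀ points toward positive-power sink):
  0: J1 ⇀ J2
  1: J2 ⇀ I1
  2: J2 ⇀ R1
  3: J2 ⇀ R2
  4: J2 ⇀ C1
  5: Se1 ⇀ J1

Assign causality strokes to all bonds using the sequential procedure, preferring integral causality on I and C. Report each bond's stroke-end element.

#0 stroke at J2
#1 stroke at I1
#2 stroke at J2
#3 stroke at J2
#4 stroke at J2
#5 stroke at J1

#5 stroke→J1  (source Se1 imposes e)
#0 stroke→J2  (common-e at J1 fixed by 5)
#1 stroke→I1  (I1: I, integral causality)
#2 stroke→J2  (J2 flow already set via bond 1)
#3 stroke→J2  (J2 flow already set via bond 1)
#4 stroke→J2  (J2: bond 1 brought flow, rest push out)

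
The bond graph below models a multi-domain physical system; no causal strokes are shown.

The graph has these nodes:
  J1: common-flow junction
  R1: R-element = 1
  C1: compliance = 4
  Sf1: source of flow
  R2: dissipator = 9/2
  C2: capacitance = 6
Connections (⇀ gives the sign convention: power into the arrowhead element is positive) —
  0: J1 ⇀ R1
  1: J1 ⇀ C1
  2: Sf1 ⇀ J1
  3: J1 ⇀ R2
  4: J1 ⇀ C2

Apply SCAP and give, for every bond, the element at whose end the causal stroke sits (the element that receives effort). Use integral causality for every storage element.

bond 2 stroke→Sf1  (Sf1: flow source, stroke at near end)
bond 0 stroke→J1  (common-f at J1 fixed by 2)
bond 1 stroke→J1  (common-f at J1 fixed by 2)
bond 3 stroke→J1  (1-jn J1 has f-setter on 2)
bond 4 stroke→J1  (common-f at J1 fixed by 2)

β0 |J1
β1 |J1
β2 |Sf1
β3 |J1
β4 |J1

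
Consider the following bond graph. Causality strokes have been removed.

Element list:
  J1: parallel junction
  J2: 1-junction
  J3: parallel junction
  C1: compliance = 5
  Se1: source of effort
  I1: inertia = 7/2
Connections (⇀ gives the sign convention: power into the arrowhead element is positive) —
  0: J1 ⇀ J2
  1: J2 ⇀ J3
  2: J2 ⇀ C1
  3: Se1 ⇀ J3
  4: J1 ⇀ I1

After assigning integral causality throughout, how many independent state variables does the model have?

β3 stroke at J3  (Se1 fixes effort; stroke away)
β1 stroke at J2  (J3 effort already set via bond 3)
β2 stroke at J2  (C1: C, integral causality)
β0 stroke at J1  (J2 needs exactly one f-in)
β4 stroke at I1  (0-jn J1 has e-setter on 0)

2  (C1, I1 all integral)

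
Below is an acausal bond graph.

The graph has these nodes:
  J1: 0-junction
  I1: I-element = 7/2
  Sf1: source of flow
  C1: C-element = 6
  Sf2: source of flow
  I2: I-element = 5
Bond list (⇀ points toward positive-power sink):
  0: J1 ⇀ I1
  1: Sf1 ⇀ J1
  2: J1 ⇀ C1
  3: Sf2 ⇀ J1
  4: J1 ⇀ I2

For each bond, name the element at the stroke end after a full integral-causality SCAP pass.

bond 0 stroke at I1
bond 1 stroke at Sf1
bond 2 stroke at J1
bond 3 stroke at Sf2
bond 4 stroke at I2

bond 1 stroke at Sf1  (Sf1 fixes flow; stroke at Sf1)
bond 3 stroke at Sf2  (Sf2: flow source, stroke at near end)
bond 0 stroke at I1  (I1 integral (f out))
bond 2 stroke at J1  (prefer integral on C1)
bond 4 stroke at I2  (J1: bond 2 brought effort, rest push out)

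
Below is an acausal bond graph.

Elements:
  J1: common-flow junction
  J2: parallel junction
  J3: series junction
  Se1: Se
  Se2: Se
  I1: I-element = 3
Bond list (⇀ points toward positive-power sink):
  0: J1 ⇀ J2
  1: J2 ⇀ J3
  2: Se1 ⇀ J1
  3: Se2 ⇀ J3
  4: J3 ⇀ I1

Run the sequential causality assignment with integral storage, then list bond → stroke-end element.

bond 2 |J1  (Se1: effort source, stroke at far end)
bond 3 |J3  (Se2 (Se) sets effort on bond)
bond 0 |J2  (J1 needs exactly one f-in)
bond 1 |J3  (0-jn J2 has e-setter on 0)
bond 4 |I1  (only one flow-in slot at J3)

bond 0 stroke at J2
bond 1 stroke at J3
bond 2 stroke at J1
bond 3 stroke at J3
bond 4 stroke at I1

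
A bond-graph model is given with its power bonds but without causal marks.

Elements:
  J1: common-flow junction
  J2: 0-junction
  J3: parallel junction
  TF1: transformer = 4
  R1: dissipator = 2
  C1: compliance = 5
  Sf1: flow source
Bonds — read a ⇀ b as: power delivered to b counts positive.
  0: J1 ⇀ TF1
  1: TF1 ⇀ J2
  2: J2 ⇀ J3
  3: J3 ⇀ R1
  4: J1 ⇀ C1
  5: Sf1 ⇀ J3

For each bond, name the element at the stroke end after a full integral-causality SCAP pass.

b5 stroke at Sf1  (Sf1 fixes flow; stroke at Sf1)
b4 stroke at J1  (C1: C, integral causality)
b0 stroke at TF1  (J1: last free bond brings flow in)
b1 stroke at J2  (TF1 one-in-one-out from 0)
b2 stroke at J3  (J2 effort already set via bond 1)
b3 stroke at R1  (J3: bond 2 brought effort, rest push out)

b0 |TF1
b1 |J2
b2 |J3
b3 |R1
b4 |J1
b5 |Sf1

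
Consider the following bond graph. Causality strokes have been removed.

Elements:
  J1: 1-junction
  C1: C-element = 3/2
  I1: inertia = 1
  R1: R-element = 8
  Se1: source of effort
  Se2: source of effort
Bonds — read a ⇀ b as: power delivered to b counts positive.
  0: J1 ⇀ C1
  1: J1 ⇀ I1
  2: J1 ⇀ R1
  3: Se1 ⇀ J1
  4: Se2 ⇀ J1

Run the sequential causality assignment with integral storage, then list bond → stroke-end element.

#3 stroke→J1  (Se1 fixes effort; stroke away)
#4 stroke→J1  (source Se2 imposes e)
#0 stroke→J1  (C1 integral (e out))
#1 stroke→I1  (I1: I, integral causality)
#2 stroke→J1  (J1: bond 1 brought flow, rest push out)

#0 →J1
#1 →I1
#2 →J1
#3 →J1
#4 →J1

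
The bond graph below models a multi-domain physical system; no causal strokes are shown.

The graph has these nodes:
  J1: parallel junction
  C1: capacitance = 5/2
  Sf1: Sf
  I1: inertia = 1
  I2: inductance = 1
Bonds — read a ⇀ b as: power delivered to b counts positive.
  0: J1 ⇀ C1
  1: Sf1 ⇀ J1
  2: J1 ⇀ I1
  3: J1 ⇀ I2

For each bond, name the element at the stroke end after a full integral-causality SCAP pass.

#1 →Sf1  (Sf1: flow source, stroke at near end)
#0 →J1  (C1 outputs effort q/C1)
#2 →I1  (J1: bond 0 brought effort, rest push out)
#3 →I2  (common-e at J1 fixed by 0)

#0 |J1
#1 |Sf1
#2 |I1
#3 |I2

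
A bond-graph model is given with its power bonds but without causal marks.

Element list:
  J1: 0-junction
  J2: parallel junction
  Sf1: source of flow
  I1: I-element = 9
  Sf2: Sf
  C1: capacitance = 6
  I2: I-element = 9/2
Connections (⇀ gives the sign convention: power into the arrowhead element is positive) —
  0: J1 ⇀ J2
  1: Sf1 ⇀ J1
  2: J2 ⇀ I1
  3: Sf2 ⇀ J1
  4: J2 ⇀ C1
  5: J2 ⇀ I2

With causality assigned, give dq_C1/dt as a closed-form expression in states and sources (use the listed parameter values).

dq_C1/dt = F_Sf1 + F_Sf2 - p_I1/9 - 2*p_I2/9

bond 1 stroke at Sf1  (source Sf1 imposes f)
bond 3 stroke at Sf2  (Sf2 fixes flow; stroke at Sf2)
bond 0 stroke at J1  (J1: last free bond brings effort in)
bond 2 stroke at I1  (I1 integral (f out))
bond 4 stroke at J2  (C1: C, integral causality)
bond 5 stroke at I2  (J2 effort already set via bond 4)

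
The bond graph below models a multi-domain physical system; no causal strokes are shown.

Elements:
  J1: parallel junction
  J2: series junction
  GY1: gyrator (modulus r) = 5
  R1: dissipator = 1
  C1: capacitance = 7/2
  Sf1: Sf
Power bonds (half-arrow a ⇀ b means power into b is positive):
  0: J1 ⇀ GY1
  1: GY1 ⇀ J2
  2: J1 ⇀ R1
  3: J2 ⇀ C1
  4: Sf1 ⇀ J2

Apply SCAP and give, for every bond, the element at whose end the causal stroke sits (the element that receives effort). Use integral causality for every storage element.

#0 stroke→J1
#1 stroke→J2
#2 stroke→R1
#3 stroke→J2
#4 stroke→Sf1

β4 →Sf1  (Sf1 fixes flow; stroke at Sf1)
β1 →J2  (1-jn J2 has f-setter on 4)
β3 →J2  (common-f at J2 fixed by 4)
β0 →J1  (through GY1, causality inverts; strokes same side of GY1)
β2 →R1  (J1 effort already set via bond 0)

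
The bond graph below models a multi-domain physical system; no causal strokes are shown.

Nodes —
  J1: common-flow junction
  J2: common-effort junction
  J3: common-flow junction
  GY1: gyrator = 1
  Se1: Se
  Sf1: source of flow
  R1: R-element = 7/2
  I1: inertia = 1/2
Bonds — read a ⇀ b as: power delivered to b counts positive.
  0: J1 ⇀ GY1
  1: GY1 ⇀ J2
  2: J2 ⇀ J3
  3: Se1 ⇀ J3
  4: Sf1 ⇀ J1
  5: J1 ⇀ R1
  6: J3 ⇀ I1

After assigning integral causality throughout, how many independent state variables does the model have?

1  (I1 all integral)

b3 stroke at J3  (source Se1 imposes e)
b4 stroke at Sf1  (Sf1 fixes flow; stroke at Sf1)
b0 stroke at J1  (common-f at J1 fixed by 4)
b5 stroke at J1  (common-f at J1 fixed by 4)
b1 stroke at J2  (GY1 both-in/both-out from 0)
b2 stroke at J3  (J2: bond 1 brought effort, rest push out)
b6 stroke at I1  (J3 needs exactly one f-in)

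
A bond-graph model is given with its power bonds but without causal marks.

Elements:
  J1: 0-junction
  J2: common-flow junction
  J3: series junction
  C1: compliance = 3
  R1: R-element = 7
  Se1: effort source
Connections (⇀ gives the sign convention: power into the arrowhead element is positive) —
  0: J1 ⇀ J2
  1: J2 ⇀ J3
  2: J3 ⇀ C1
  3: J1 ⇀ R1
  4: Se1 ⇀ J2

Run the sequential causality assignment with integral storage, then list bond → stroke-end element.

bond 4 stroke at J2  (source Se1 imposes e)
bond 2 stroke at J3  (C1 integral (e out))
bond 1 stroke at J2  (J3 needs exactly one f-in)
bond 0 stroke at J1  (closing 1-jn rule on J2)
bond 3 stroke at R1  (J1 effort already set via bond 0)

bond 0 →J1
bond 1 →J2
bond 2 →J3
bond 3 →R1
bond 4 →J2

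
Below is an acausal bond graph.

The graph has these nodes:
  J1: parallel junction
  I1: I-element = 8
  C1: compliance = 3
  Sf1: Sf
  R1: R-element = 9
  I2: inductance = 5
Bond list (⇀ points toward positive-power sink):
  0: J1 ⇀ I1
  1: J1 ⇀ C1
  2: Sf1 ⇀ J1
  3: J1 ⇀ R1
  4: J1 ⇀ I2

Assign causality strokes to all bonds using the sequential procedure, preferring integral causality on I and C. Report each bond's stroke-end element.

#0 →I1
#1 →J1
#2 →Sf1
#3 →R1
#4 →I2

b2 stroke at Sf1  (Sf1 fixes flow; stroke at Sf1)
b0 stroke at I1  (I1: I, integral causality)
b1 stroke at J1  (C1 outputs effort q/C1)
b3 stroke at R1  (J1 effort already set via bond 1)
b4 stroke at I2  (0-jn J1 has e-setter on 1)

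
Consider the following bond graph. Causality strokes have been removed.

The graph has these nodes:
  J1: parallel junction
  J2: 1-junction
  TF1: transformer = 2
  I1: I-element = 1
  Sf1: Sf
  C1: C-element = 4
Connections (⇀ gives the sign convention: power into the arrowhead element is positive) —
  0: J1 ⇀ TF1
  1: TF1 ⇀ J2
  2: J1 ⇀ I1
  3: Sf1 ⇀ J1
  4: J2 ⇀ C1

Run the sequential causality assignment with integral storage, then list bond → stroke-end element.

bond 3 →Sf1  (source Sf1 imposes f)
bond 2 →I1  (prefer integral on I1)
bond 0 →J1  (closing 0-jn rule on J1)
bond 1 →TF1  (TF1 one-in-one-out from 0)
bond 4 →J2  (1-jn J2 has f-setter on 1)

bond 0 stroke at J1
bond 1 stroke at TF1
bond 2 stroke at I1
bond 3 stroke at Sf1
bond 4 stroke at J2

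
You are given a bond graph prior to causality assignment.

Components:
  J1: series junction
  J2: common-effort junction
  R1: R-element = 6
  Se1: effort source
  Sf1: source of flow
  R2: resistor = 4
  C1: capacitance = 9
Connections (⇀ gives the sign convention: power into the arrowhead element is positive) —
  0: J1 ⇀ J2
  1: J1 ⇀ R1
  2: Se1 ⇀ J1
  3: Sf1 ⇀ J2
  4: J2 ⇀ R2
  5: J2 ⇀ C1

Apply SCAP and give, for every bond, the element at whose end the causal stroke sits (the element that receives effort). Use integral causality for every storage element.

b0 stroke→J1
b1 stroke→R1
b2 stroke→J1
b3 stroke→Sf1
b4 stroke→R2
b5 stroke→J2

bond 2 →J1  (Se1: effort source, stroke at far end)
bond 3 →Sf1  (Sf1 (Sf) sets flow on bond)
bond 5 →J2  (C1 integral (e out))
bond 0 →J1  (0-jn J2 has e-setter on 5)
bond 4 →R2  (J2: bond 5 brought effort, rest push out)
bond 1 →R1  (J1 needs exactly one f-in)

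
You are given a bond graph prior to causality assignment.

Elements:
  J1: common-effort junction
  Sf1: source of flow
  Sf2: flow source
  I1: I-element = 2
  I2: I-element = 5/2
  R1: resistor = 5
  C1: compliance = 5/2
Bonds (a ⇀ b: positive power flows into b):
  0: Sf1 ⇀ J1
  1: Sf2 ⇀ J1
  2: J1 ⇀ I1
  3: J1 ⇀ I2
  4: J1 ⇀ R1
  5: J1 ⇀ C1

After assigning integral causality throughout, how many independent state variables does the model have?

3  (C1, I1, I2 all integral)

#0 stroke at Sf1  (Sf1: flow source, stroke at near end)
#1 stroke at Sf2  (Sf2 fixes flow; stroke at Sf2)
#2 stroke at I1  (I1 integral (f out))
#3 stroke at I2  (I2: I, integral causality)
#5 stroke at J1  (C1 outputs effort q/C1)
#4 stroke at R1  (J1: bond 5 brought effort, rest push out)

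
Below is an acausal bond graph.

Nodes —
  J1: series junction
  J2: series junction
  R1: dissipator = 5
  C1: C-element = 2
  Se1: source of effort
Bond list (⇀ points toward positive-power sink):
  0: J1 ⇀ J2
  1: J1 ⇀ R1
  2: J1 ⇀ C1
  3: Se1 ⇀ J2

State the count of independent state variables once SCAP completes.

1  (C1 all integral)

bond 3 stroke→J2  (Se1 (Se) sets effort on bond)
bond 0 stroke→J1  (only one flow-in slot at J2)
bond 2 stroke→J1  (C1: C, integral causality)
bond 1 stroke→R1  (closing 1-jn rule on J1)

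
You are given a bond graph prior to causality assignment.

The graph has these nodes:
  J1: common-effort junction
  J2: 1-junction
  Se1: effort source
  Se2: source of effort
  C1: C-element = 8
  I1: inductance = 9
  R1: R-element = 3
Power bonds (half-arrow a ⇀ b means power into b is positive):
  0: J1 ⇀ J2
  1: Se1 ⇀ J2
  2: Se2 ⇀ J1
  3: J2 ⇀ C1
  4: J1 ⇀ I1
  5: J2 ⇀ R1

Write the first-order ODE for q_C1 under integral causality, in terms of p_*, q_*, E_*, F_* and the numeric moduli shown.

#1 stroke→J2  (source Se1 imposes e)
#2 stroke→J1  (Se2 (Se) sets effort on bond)
#0 stroke→J2  (0-jn J1 has e-setter on 2)
#4 stroke→I1  (0-jn J1 has e-setter on 2)
#3 stroke→J2  (C1: C, integral causality)
#5 stroke→R1  (J2: last free bond brings flow in)

dq_C1/dt = E_Se1/3 + E_Se2/3 - q_C1/24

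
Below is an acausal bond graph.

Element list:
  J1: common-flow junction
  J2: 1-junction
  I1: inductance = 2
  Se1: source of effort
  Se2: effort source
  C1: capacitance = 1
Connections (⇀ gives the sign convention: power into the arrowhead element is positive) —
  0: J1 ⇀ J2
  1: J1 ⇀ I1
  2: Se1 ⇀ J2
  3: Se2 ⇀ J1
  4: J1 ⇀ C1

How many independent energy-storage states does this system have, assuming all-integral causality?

b2 stroke→J2  (Se1 (Se) sets effort on bond)
b3 stroke→J1  (source Se2 imposes e)
b0 stroke→J1  (J2 needs exactly one f-in)
b1 stroke→I1  (I1 integral (f out))
b4 stroke→J1  (J1 flow already set via bond 1)

2  (C1, I1 all integral)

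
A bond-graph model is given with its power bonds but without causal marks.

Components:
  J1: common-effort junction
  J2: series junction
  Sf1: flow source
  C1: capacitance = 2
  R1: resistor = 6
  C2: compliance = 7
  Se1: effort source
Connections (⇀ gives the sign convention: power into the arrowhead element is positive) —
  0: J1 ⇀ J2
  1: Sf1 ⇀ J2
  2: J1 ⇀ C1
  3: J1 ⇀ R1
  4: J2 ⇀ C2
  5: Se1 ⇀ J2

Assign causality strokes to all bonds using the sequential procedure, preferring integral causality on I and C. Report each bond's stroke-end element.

#1 →Sf1  (Sf1: flow source, stroke at near end)
#5 →J2  (Se1: effort source, stroke at far end)
#0 →J2  (J2 flow already set via bond 1)
#4 →J2  (J2: bond 1 brought flow, rest push out)
#2 →J1  (C1 outputs effort q/C1)
#3 →R1  (J1 effort already set via bond 2)

β0 →J2
β1 →Sf1
β2 →J1
β3 →R1
β4 →J2
β5 →J2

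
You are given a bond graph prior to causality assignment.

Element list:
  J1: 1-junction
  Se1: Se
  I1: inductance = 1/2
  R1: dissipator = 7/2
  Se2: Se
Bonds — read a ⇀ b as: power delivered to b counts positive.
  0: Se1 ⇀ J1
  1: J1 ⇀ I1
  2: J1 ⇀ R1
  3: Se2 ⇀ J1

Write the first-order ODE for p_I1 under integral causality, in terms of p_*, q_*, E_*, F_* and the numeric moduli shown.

#0 stroke at J1  (Se1 (Se) sets effort on bond)
#3 stroke at J1  (Se2 (Se) sets effort on bond)
#1 stroke at I1  (I1 outputs flow p/I1)
#2 stroke at J1  (1-jn J1 has f-setter on 1)

dp_I1/dt = E_Se1 + E_Se2 - 7*p_I1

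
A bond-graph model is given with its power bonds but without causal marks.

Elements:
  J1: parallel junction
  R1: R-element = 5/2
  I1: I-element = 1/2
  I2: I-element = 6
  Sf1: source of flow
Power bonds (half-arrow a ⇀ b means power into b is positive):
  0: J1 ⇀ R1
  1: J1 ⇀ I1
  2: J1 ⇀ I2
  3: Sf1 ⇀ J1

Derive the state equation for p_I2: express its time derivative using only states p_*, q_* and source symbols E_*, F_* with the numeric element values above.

dp_I2/dt = 5*F_Sf1/2 - 5*p_I1 - 5*p_I2/12

#3 |Sf1  (source Sf1 imposes f)
#1 |I1  (I1 outputs flow p/I1)
#2 |I2  (I2 integral (f out))
#0 |J1  (J1 needs exactly one e-in)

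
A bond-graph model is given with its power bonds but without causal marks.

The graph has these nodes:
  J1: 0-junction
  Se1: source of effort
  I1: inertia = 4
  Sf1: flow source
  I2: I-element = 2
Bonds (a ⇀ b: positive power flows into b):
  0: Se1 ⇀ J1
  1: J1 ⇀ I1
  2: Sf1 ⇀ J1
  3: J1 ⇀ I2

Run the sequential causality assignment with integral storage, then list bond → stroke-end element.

β0 |J1
β1 |I1
β2 |Sf1
β3 |I2

b0 |J1  (Se1: effort source, stroke at far end)
b2 |Sf1  (Sf1 fixes flow; stroke at Sf1)
b1 |I1  (J1: bond 0 brought effort, rest push out)
b3 |I2  (J1: bond 0 brought effort, rest push out)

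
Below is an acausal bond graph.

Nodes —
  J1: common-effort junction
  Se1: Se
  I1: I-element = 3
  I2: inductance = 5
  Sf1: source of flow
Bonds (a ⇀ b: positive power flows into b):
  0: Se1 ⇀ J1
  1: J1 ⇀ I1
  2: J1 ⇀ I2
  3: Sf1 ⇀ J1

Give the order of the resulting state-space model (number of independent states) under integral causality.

bond 0 →J1  (Se1 fixes effort; stroke away)
bond 3 →Sf1  (Sf1 fixes flow; stroke at Sf1)
bond 1 →I1  (common-e at J1 fixed by 0)
bond 2 →I2  (J1: bond 0 brought effort, rest push out)

2  (I1, I2 all integral)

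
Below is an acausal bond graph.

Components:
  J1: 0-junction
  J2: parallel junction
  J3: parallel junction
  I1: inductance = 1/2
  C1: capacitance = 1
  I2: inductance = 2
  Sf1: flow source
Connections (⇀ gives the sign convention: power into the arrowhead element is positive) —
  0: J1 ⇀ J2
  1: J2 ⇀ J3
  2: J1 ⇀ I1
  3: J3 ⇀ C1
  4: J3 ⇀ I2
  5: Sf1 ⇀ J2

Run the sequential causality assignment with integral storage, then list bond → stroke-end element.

β0 stroke at J1
β1 stroke at J2
β2 stroke at I1
β3 stroke at J3
β4 stroke at I2
β5 stroke at Sf1

#5 |Sf1  (source Sf1 imposes f)
#2 |I1  (I1: I, integral causality)
#0 |J1  (J1 needs exactly one e-in)
#1 |J2  (closing 0-jn rule on J2)
#3 |J3  (C1: C, integral causality)
#4 |I2  (0-jn J3 has e-setter on 3)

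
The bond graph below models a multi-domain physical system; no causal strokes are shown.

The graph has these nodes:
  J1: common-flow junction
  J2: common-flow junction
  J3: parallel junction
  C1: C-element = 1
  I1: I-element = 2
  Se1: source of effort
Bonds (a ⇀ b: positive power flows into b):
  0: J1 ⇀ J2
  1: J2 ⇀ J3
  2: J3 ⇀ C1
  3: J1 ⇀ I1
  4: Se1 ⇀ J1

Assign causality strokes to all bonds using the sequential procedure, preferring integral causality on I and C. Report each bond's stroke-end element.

bond 0 |J1
bond 1 |J2
bond 2 |J3
bond 3 |I1
bond 4 |J1

#4 |J1  (Se1 fixes effort; stroke away)
#2 |J3  (prefer integral on C1)
#1 |J2  (J3 effort already set via bond 2)
#0 |J1  (only one flow-in slot at J2)
#3 |I1  (J1: last free bond brings flow in)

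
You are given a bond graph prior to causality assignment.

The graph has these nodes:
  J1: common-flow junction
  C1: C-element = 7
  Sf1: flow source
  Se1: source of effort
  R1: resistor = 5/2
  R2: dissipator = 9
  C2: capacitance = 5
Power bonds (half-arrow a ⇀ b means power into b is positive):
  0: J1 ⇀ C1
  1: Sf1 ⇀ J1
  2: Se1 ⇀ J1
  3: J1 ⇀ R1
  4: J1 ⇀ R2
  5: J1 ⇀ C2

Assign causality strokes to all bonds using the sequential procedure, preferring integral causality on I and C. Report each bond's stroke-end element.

b0 →J1
b1 →Sf1
b2 →J1
b3 →J1
b4 →J1
b5 →J1

#1 |Sf1  (Sf1 (Sf) sets flow on bond)
#2 |J1  (Se1: effort source, stroke at far end)
#0 |J1  (J1: bond 1 brought flow, rest push out)
#3 |J1  (J1: bond 1 brought flow, rest push out)
#4 |J1  (common-f at J1 fixed by 1)
#5 |J1  (J1: bond 1 brought flow, rest push out)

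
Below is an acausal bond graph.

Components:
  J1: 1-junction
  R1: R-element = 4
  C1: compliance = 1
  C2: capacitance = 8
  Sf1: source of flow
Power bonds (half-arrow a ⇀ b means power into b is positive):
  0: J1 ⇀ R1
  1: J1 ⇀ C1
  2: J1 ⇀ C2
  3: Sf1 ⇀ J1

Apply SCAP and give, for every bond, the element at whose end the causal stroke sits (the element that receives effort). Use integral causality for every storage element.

b3 →Sf1  (Sf1 fixes flow; stroke at Sf1)
b0 →J1  (1-jn J1 has f-setter on 3)
b1 →J1  (J1: bond 3 brought flow, rest push out)
b2 →J1  (common-f at J1 fixed by 3)

β0 →J1
β1 →J1
β2 →J1
β3 →Sf1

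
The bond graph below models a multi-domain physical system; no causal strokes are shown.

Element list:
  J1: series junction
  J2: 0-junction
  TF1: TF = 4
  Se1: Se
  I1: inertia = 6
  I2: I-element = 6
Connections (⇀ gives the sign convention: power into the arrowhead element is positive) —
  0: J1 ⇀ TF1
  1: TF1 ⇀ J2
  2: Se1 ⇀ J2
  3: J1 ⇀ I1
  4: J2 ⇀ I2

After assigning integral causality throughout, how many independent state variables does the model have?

bond 2 stroke→J2  (source Se1 imposes e)
bond 1 stroke→TF1  (0-jn J2 has e-setter on 2)
bond 4 stroke→I2  (J2 effort already set via bond 2)
bond 0 stroke→J1  (TF1: transformer flips bond 1)
bond 3 stroke→I1  (J1: last free bond brings flow in)

2  (I1, I2 all integral)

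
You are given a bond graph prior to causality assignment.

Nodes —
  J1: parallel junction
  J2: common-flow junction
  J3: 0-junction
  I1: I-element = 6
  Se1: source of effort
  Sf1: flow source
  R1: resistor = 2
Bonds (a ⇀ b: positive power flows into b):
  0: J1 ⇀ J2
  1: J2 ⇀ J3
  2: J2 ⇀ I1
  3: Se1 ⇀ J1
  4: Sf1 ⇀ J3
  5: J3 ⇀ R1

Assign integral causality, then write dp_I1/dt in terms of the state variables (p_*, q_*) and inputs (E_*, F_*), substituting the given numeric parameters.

bond 3 stroke→J1  (Se1 fixes effort; stroke away)
bond 4 stroke→Sf1  (source Sf1 imposes f)
bond 0 stroke→J2  (common-e at J1 fixed by 3)
bond 2 stroke→I1  (I1 outputs flow p/I1)
bond 1 stroke→J2  (1-jn J2 has f-setter on 2)
bond 5 stroke→J3  (closing 0-jn rule on J3)

dp_I1/dt = E_Se1 - 2*F_Sf1 - p_I1/3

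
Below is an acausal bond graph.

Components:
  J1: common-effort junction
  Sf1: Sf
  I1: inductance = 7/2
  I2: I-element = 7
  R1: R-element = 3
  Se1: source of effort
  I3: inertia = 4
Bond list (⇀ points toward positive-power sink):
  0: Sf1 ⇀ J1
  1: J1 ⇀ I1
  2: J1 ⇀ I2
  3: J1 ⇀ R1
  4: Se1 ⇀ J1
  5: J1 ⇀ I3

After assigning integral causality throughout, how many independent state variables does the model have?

β0 →Sf1  (Sf1 (Sf) sets flow on bond)
β4 →J1  (Se1 (Se) sets effort on bond)
β1 →I1  (0-jn J1 has e-setter on 4)
β2 →I2  (0-jn J1 has e-setter on 4)
β3 →R1  (common-e at J1 fixed by 4)
β5 →I3  (J1 effort already set via bond 4)

3  (I1, I2, I3 all integral)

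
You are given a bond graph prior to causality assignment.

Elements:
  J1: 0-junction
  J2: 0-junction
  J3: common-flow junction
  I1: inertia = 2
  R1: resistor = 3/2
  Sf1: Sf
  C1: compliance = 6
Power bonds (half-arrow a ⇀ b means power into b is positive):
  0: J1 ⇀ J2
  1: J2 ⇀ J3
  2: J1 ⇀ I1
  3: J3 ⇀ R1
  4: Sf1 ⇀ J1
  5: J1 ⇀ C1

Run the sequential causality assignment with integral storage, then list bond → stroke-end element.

b4 →Sf1  (Sf1: flow source, stroke at near end)
b2 →I1  (I1 outputs flow p/I1)
b5 →J1  (C1: C, integral causality)
b0 →J2  (0-jn J1 has e-setter on 5)
b1 →J3  (J2: bond 0 brought effort, rest push out)
b3 →R1  (only one flow-in slot at J3)

bond 0 →J2
bond 1 →J3
bond 2 →I1
bond 3 →R1
bond 4 →Sf1
bond 5 →J1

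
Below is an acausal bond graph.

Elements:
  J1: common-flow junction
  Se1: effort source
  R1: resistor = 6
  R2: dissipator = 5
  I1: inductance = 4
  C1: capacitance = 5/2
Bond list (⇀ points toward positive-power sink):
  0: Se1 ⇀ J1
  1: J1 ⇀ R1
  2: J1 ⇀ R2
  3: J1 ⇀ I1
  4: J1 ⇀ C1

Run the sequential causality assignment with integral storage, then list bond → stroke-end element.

#0 stroke→J1  (source Se1 imposes e)
#3 stroke→I1  (I1 integral (f out))
#1 stroke→J1  (1-jn J1 has f-setter on 3)
#2 stroke→J1  (1-jn J1 has f-setter on 3)
#4 stroke→J1  (1-jn J1 has f-setter on 3)

bond 0 stroke at J1
bond 1 stroke at J1
bond 2 stroke at J1
bond 3 stroke at I1
bond 4 stroke at J1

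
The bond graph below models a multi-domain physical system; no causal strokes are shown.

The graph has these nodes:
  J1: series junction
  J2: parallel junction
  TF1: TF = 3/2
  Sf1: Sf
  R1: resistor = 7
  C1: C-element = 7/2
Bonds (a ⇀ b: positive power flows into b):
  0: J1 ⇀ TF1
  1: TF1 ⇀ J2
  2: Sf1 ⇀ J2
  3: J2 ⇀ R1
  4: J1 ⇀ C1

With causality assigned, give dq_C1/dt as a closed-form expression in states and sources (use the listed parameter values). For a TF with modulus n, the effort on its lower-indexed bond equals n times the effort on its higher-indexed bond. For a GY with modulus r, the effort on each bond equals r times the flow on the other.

#2 →Sf1  (Sf1 fixes flow; stroke at Sf1)
#4 →J1  (prefer integral on C1)
#0 →TF1  (only one flow-in slot at J1)
#1 →J2  (TF1: transformer flips bond 0)
#3 →R1  (0-jn J2 has e-setter on 1)

dq_C1/dt = -2*F_Sf1/3 - 8*q_C1/441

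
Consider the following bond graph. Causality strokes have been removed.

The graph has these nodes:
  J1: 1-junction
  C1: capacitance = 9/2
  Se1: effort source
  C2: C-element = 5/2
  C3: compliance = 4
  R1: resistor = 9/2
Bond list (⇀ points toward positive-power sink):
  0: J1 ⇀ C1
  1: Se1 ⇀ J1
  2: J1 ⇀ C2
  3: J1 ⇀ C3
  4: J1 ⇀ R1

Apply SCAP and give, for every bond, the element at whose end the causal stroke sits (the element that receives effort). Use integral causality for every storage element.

β1 →J1  (source Se1 imposes e)
β0 →J1  (C1 integral (e out))
β2 →J1  (C2 integral (e out))
β3 →J1  (C3: C, integral causality)
β4 →R1  (J1: last free bond brings flow in)

b0 stroke→J1
b1 stroke→J1
b2 stroke→J1
b3 stroke→J1
b4 stroke→R1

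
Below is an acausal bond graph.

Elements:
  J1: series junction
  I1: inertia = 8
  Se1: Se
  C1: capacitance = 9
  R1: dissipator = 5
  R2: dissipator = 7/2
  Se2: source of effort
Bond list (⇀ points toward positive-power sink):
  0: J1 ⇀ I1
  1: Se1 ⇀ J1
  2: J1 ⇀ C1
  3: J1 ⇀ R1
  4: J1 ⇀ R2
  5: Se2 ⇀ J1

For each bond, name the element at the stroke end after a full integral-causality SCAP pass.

bond 1 →J1  (Se1 (Se) sets effort on bond)
bond 5 →J1  (Se2 (Se) sets effort on bond)
bond 0 →I1  (I1: I, integral causality)
bond 2 →J1  (1-jn J1 has f-setter on 0)
bond 3 →J1  (J1 flow already set via bond 0)
bond 4 →J1  (1-jn J1 has f-setter on 0)

#0 stroke at I1
#1 stroke at J1
#2 stroke at J1
#3 stroke at J1
#4 stroke at J1
#5 stroke at J1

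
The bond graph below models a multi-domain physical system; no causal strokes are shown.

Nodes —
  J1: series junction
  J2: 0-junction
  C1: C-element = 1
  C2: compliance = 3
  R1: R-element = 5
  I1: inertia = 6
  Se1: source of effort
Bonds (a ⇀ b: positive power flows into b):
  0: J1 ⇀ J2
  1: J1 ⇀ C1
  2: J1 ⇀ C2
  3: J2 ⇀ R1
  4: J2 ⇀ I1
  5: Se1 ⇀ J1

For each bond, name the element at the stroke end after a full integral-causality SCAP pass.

bond 0 |J2
bond 1 |J1
bond 2 |J1
bond 3 |R1
bond 4 |I1
bond 5 |J1

β5 stroke at J1  (Se1 (Se) sets effort on bond)
β1 stroke at J1  (prefer integral on C1)
β2 stroke at J1  (C2 integral (e out))
β0 stroke at J2  (closing 1-jn rule on J1)
β3 stroke at R1  (J2 effort already set via bond 0)
β4 stroke at I1  (common-e at J2 fixed by 0)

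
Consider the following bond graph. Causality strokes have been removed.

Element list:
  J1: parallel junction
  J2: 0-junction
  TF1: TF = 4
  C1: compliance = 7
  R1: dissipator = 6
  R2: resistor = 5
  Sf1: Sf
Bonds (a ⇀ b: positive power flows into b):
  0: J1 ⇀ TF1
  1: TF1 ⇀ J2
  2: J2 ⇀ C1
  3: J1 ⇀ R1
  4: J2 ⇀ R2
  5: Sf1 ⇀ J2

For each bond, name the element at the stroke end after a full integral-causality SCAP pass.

bond 0 |J1
bond 1 |TF1
bond 2 |J2
bond 3 |R1
bond 4 |R2
bond 5 |Sf1

bond 5 →Sf1  (Sf1 fixes flow; stroke at Sf1)
bond 2 →J2  (C1 outputs effort q/C1)
bond 1 →TF1  (J2 effort already set via bond 2)
bond 4 →R2  (common-e at J2 fixed by 2)
bond 0 →J1  (through TF1, causality passes straight; one stroke at TF1)
bond 3 →R1  (J1: bond 0 brought effort, rest push out)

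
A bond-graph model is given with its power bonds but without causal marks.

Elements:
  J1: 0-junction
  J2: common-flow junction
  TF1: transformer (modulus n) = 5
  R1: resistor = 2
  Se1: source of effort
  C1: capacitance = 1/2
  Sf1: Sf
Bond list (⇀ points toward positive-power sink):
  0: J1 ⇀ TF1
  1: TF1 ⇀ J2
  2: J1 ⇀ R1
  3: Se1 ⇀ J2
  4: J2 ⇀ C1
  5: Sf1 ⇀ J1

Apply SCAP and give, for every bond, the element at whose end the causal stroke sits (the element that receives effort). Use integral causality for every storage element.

β0 →J1
β1 →TF1
β2 →R1
β3 →J2
β4 →J2
β5 →Sf1

bond 3 →J2  (Se1 fixes effort; stroke away)
bond 5 →Sf1  (Sf1 fixes flow; stroke at Sf1)
bond 4 →J2  (C1 outputs effort q/C1)
bond 1 →TF1  (J2 needs exactly one f-in)
bond 0 →J1  (TF TF1: opposite of bond 1)
bond 2 →R1  (common-e at J1 fixed by 0)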